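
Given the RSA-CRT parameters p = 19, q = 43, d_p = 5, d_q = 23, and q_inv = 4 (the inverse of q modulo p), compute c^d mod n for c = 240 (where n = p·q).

711

m₁ = c^(d_p) mod p: c ≡ 12 (mod 19), and 12^5 mod 19 = 8.
m₂ = c^(d_q) mod q: c ≡ 25 (mod 43), and 25^23 mod 43 = 23.
h = q_inv·(m₁ − m₂) mod p = 4·(8 − 23) mod 19 = 16.
m = m₂ + h·q = 23 + 16·43 = 711.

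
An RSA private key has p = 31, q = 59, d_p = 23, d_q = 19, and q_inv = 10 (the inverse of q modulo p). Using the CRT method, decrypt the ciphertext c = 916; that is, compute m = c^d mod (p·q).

1129

m₁ = c^(d_p) mod p: c ≡ 17 (mod 31), and 17^23 mod 31 = 13.
m₂ = c^(d_q) mod q: c ≡ 31 (mod 59), and 31^19 mod 59 = 8.
h = q_inv·(m₁ − m₂) mod p = 10·(13 − 8) mod 31 = 19.
m = m₂ + h·q = 8 + 19·59 = 1129.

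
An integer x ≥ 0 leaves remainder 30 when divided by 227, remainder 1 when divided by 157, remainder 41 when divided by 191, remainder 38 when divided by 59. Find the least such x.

Combine the congruences pairwise.
From x ≡ 30 (mod 227) write x = 30 + 227t. Substituting into x ≡ 1 (mod 157) gives 227t ≡ 128 (mod 157), and since 70⁻¹ ≡ 83 (mod 157), t ≡ 105. Hence x ≡ 30 + 227·105 = 23865 (mod 35639).
From x ≡ 23865 (mod 35639) write x = 23865 + 35639t. Substituting into x ≡ 41 (mod 191) gives 35639t ≡ 51 (mod 191), and since 113⁻¹ ≡ 71 (mod 191), t ≡ 183. Hence x ≡ 23865 + 35639·183 = 6545802 (mod 6807049).
From x ≡ 6545802 (mod 6807049) write x = 6545802 + 6807049t. Substituting into x ≡ 38 (mod 59) gives 6807049t ≡ 50 (mod 59), and since 42⁻¹ ≡ 52 (mod 59), t ≡ 4. Hence x ≡ 6545802 + 6807049·4 = 33773998 (mod 401615891).

33773998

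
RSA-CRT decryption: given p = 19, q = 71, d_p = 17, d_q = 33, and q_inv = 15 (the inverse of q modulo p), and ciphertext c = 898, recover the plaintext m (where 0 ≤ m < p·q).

137

m₁ = c^(d_p) mod p: c ≡ 5 (mod 19), and 5^17 mod 19 = 4.
m₂ = c^(d_q) mod q: c ≡ 46 (mod 71), and 46^33 mod 71 = 66.
h = q_inv·(m₁ − m₂) mod p = 15·(4 − 66) mod 19 = 1.
m = m₂ + h·q = 66 + 1·71 = 137.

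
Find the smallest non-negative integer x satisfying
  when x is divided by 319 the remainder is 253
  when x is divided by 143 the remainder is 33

Combine the congruences pairwise.
gcd(319, 143) = 11 and 11 | (33 − 253), so the pair is consistent; merging gives x ≡ 891 (mod 4147), where 4147 = lcm(319, 143).
The solution is unique modulo lcm(319, 143) = 4147.

891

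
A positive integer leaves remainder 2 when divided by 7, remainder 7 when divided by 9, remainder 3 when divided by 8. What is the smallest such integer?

331

The moduli are pairwise coprime; N = 7·9·8 = 504.
N/7 = 72; 72 ≡ 2 (mod 7); 2·4 ≡ 1, so inverse 4.
N/9 = 56; 56 ≡ 2 (mod 9); 2·5 ≡ 1, so inverse 5.
N/8 = 63; 63 ≡ 7 (mod 8); 7·7 ≡ 1, so inverse 7.
x ≡ 2·72·4 + 7·56·5 + 3·63·7 = 3859.
3859 mod 504 = 331.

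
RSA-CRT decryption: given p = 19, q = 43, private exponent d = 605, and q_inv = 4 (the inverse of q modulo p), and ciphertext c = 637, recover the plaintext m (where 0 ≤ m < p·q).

90

d_p = d mod (p−1) = 605 mod 18 = 11; d_q = d mod (q−1) = 17.
m₁ = c^(d_p) mod p: c ≡ 10 (mod 19), and 10^11 mod 19 = 14.
m₂ = c^(d_q) mod q: c ≡ 35 (mod 43), and 35^17 mod 43 = 4.
h = q_inv·(m₁ − m₂) mod p = 4·(14 − 4) mod 19 = 2.
m = m₂ + h·q = 4 + 2·43 = 90.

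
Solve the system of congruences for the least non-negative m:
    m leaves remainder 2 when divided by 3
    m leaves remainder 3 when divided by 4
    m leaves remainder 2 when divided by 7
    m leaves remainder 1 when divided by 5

The moduli are pairwise coprime; N = 3·4·7·5 = 420.
N/3 = 140; 140 ≡ 2 (mod 3); 2·2 ≡ 1, so inverse 2.
N/4 = 105; 105 ≡ 1 (mod 4), inverse 1.
N/7 = 60; 60 ≡ 4 (mod 7); 4·2 ≡ 1, so inverse 2.
N/5 = 84; 84 ≡ 4 (mod 5); 4·4 ≡ 1, so inverse 4.
m ≡ 2·140·2 + 3·105·1 + 2·60·2 + 1·84·4 = 1451.
1451 mod 420 = 191.

191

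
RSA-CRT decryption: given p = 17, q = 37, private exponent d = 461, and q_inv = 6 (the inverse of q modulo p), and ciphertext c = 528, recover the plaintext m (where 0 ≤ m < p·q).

d_p = d mod (p−1) = 461 mod 16 = 13; d_q = d mod (q−1) = 29.
m₁ = c^(d_p) mod p: c ≡ 1 (mod 17), and 1^13 mod 17 = 1.
m₂ = c^(d_q) mod q: c ≡ 10 (mod 37), and 10^29 mod 37 = 26.
h = q_inv·(m₁ − m₂) mod p = 6·(1 − 26) mod 17 = 3.
m = m₂ + h·q = 26 + 3·37 = 137.

137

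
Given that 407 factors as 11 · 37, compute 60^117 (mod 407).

80

Mod 11: 60 ≡ 5; by Fermat, exponent reduces to 117 mod 10 = 7; 5^7 ≡ 3 (mod 11).
Mod 37: 60 ≡ 23; by Fermat, exponent reduces to 117 mod 36 = 9; 23^9 ≡ 6 (mod 37).
Combine by CRT: x ≡ 3 (mod 11), x ≡ 6 (mod 37) ⇒ x ≡ 80 (mod 407).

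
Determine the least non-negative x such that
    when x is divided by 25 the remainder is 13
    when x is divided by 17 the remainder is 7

313

From x ≡ 13 (mod 25) write x = 13 + 25t. Substituting into x ≡ 7 (mod 17) gives 25t ≡ 11 (mod 17), and since 8⁻¹ ≡ 15 (mod 17), t ≡ 12. Hence x ≡ 13 + 25·12 = 313 (mod 425).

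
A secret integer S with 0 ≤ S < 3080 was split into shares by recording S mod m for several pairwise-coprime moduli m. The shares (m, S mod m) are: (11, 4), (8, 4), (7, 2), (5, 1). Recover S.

Combine the congruences pairwise.
From S ≡ 4 (mod 11) write S = 4 + 11t. Substituting into S ≡ 4 (mod 8) gives 11t ≡ 0 (mod 8), and since 3⁻¹ ≡ 3 (mod 8), t ≡ 0. Hence S ≡ 4 + 11·0 = 4 (mod 88).
From S ≡ 4 (mod 88) write S = 4 + 88t. Substituting into S ≡ 2 (mod 7) gives 88t ≡ 5 (mod 7), and since 4⁻¹ ≡ 2 (mod 7), t ≡ 3. Hence S ≡ 4 + 88·3 = 268 (mod 616).
From S ≡ 268 (mod 616) write S = 268 + 616t. Substituting into S ≡ 1 (mod 5) gives 616t ≡ 3 (mod 5), and since 1⁻¹ ≡ 1 (mod 5), t ≡ 3. Hence S ≡ 268 + 616·3 = 2116 (mod 3080).

2116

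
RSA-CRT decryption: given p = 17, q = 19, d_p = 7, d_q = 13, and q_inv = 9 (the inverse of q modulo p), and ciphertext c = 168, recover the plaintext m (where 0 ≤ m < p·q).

195

m₁ = c^(d_p) mod p: c ≡ 15 (mod 17), and 15^7 mod 17 = 8.
m₂ = c^(d_q) mod q: c ≡ 16 (mod 19), and 16^13 mod 19 = 5.
h = q_inv·(m₁ − m₂) mod p = 9·(8 − 5) mod 17 = 10.
m = m₂ + h·q = 5 + 10·19 = 195.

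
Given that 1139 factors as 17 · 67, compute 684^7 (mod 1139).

Mod 17: 684 ≡ 4; 4^7 ≡ 13 (mod 17).
Mod 67: 684 ≡ 14; 14^7 ≡ 59 (mod 67).
Combine by CRT: x ≡ 13 (mod 17), x ≡ 59 (mod 67) ⇒ x ≡ 863 (mod 1139).

863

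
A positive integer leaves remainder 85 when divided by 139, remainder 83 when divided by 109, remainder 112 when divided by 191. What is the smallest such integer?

519250

The moduli are pairwise coprime; N = 139·109·191 = 2893841.
N/139 = 20819; 20819 ≡ 108 (mod 139); 108·130 ≡ 1, so inverse 130.
N/109 = 26549; 26549 ≡ 62 (mod 109); 62·51 ≡ 1, so inverse 51.
N/191 = 15151; 15151 ≡ 62 (mod 191); 62·114 ≡ 1, so inverse 114.
a ≡ 85·20819·130 + 83·26549·51 + 112·15151·114 = 535879835.
535879835 mod 2893841 = 519250.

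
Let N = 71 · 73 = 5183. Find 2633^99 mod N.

Mod 71: 2633 ≡ 6; by Fermat, exponent reduces to 99 mod 70 = 29; 6^29 ≡ 8 (mod 71).
Mod 73: 2633 ≡ 5; by Fermat, exponent reduces to 99 mod 72 = 27; 5^27 ≡ 51 (mod 73).
Combine by CRT: x ≡ 8 (mod 71), x ≡ 51 (mod 73) ⇒ x ≡ 1073 (mod 5183).

1073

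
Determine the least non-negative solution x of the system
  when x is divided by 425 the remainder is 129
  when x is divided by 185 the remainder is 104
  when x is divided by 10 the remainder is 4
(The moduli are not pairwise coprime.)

gcd(425, 185) = 5 and 5 | (104 − 129), so the pair is consistent; merging gives x ≡ 5654 (mod 15725), where 15725 = lcm(425, 185).
gcd(15725, 10) = 5 and 5 | (4 − 5654), so the pair is consistent; merging gives x ≡ 5654 (mod 31450), where 31450 = lcm(15725, 10).
The solution is unique modulo lcm(425, 185, 10) = 31450.

5654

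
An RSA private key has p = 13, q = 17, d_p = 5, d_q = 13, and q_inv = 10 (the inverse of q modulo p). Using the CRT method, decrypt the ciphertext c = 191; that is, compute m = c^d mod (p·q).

m₁ = c^(d_p) mod p: c ≡ 9 (mod 13), and 9^5 mod 13 = 3.
m₂ = c^(d_q) mod q: c ≡ 4 (mod 17), and 4^13 mod 17 = 4.
h = q_inv·(m₁ − m₂) mod p = 10·(3 − 4) mod 13 = 3.
m = m₂ + h·q = 4 + 3·17 = 55.

55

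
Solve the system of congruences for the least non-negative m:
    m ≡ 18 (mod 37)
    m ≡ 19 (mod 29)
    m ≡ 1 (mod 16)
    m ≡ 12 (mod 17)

The moduli are pairwise coprime; N = 37·29·16·17 = 291856.
N/37 = 7888; 7888 ≡ 7 (mod 37); 7·16 ≡ 1, so inverse 16.
N/29 = 10064; 10064 ≡ 1 (mod 29), inverse 1.
N/16 = 18241; 18241 ≡ 1 (mod 16), inverse 1.
N/17 = 17168; 17168 ≡ 15 (mod 17); 15·8 ≡ 1, so inverse 8.
m ≡ 18·7888·16 + 19·10064·1 + 1·18241·1 + 12·17168·8 = 4129329.
4129329 mod 291856 = 43345.

43345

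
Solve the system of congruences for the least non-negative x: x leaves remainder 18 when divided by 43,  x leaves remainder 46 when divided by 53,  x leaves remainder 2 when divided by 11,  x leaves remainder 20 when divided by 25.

103820

From x ≡ 18 (mod 43) write x = 18 + 43t. Substituting into x ≡ 46 (mod 53) gives 43t ≡ 28 (mod 53), and since 43⁻¹ ≡ 37 (mod 53), t ≡ 29. Hence x ≡ 18 + 43·29 = 1265 (mod 2279).
From x ≡ 1265 (mod 2279) write x = 1265 + 2279t. Substituting into x ≡ 2 (mod 11) gives 2279t ≡ 2 (mod 11), and since 2⁻¹ ≡ 6 (mod 11), t ≡ 1. Hence x ≡ 1265 + 2279·1 = 3544 (mod 25069).
From x ≡ 3544 (mod 25069) write x = 3544 + 25069t. Substituting into x ≡ 20 (mod 25) gives 25069t ≡ 1 (mod 25), and since 19⁻¹ ≡ 4 (mod 25), t ≡ 4. Hence x ≡ 3544 + 25069·4 = 103820 (mod 626725).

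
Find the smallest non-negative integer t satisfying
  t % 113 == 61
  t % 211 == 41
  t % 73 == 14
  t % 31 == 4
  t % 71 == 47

The moduli are pairwise coprime; N = 113·211·73·31·71 = 3830926339.
N/113 = 33902003; 33902003 ≡ 82 (mod 113); 82·51 ≡ 1, so inverse 51.
N/211 = 18156049; 18156049 ≡ 132 (mod 211); 132·8 ≡ 1, so inverse 8.
N/73 = 52478443; 52478443 ≡ 57 (mod 73); 57·41 ≡ 1, so inverse 41.
N/31 = 123578269; 123578269 ≡ 24 (mod 31); 24·22 ≡ 1, so inverse 22.
N/71 = 53956709; 53956709 ≡ 46 (mod 71); 46·17 ≡ 1, so inverse 17.
t ≡ 61·33902003·51 + 41·18156049·8 + 14·52478443·41 + 4·123578269·22 + 47·53956709·17 = 195533239850.
195533239850 mod 3830926339 = 155996561.

155996561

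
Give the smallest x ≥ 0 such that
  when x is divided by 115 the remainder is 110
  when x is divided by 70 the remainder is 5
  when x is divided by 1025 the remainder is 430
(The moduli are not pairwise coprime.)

103955

Combine the congruences pairwise.
gcd(115, 70) = 5 and 5 | (5 − 110), so the pair is consistent; merging gives x ≡ 915 (mod 1610), where 1610 = lcm(115, 70).
gcd(1610, 1025) = 5 and 5 | (430 − 915), so the pair is consistent; merging gives x ≡ 103955 (mod 330050), where 330050 = lcm(1610, 1025).
The solution is unique modulo lcm(115, 70, 1025) = 330050.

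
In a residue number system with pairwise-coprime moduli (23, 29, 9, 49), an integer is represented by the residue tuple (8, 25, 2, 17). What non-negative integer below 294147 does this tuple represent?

The moduli are pairwise coprime; N = 23·29·9·49 = 294147.
N/23 = 12789; 12789 ≡ 1 (mod 23), inverse 1.
N/29 = 10143; 10143 ≡ 22 (mod 29); 22·4 ≡ 1, so inverse 4.
N/9 = 32683; 32683 ≡ 4 (mod 9); 4·7 ≡ 1, so inverse 7.
N/49 = 6003; 6003 ≡ 25 (mod 49); 25·2 ≡ 1, so inverse 2.
x ≡ 8·12789·1 + 25·10143·4 + 2·32683·7 + 17·6003·2 = 1778276.
1778276 mod 294147 = 13394.

13394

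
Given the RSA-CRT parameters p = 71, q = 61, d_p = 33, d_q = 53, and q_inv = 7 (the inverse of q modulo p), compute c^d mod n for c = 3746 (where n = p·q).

m₁ = c^(d_p) mod p: c ≡ 54 (mod 71), and 54^33 mod 71 = 57.
m₂ = c^(d_q) mod q: c ≡ 25 (mod 61), and 25^53 mod 61 = 56.
h = q_inv·(m₁ − m₂) mod p = 7·(57 − 56) mod 71 = 7.
m = m₂ + h·q = 56 + 7·61 = 483.

483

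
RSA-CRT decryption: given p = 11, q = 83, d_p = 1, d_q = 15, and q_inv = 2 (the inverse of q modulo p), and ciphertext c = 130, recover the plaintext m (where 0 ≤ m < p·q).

845

m₁ = c^(d_p) mod p: c ≡ 9 (mod 11), and 9^1 mod 11 = 9.
m₂ = c^(d_q) mod q: c ≡ 47 (mod 83), and 47^15 mod 83 = 15.
h = q_inv·(m₁ − m₂) mod p = 2·(9 − 15) mod 11 = 10.
m = m₂ + h·q = 15 + 10·83 = 845.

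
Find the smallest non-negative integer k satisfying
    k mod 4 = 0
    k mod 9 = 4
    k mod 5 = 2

From k ≡ 0 (mod 4) write k = 0 + 4t. Substituting into k ≡ 4 (mod 9) gives 4t ≡ 4 (mod 9), and since 4⁻¹ ≡ 7 (mod 9), t ≡ 1. Hence k ≡ 0 + 4·1 = 4 (mod 36).
From k ≡ 4 (mod 36) write k = 4 + 36t. Substituting into k ≡ 2 (mod 5) gives 36t ≡ 3 (mod 5), and since 1⁻¹ ≡ 1 (mod 5), t ≡ 3. Hence k ≡ 4 + 36·3 = 112 (mod 180).

112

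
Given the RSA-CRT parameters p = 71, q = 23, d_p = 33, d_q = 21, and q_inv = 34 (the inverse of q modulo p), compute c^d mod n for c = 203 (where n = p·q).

661

m₁ = c^(d_p) mod p: c ≡ 61 (mod 71), and 61^33 mod 71 = 22.
m₂ = c^(d_q) mod q: c ≡ 19 (mod 23), and 19^21 mod 23 = 17.
h = q_inv·(m₁ − m₂) mod p = 34·(22 − 17) mod 71 = 28.
m = m₂ + h·q = 17 + 28·23 = 661.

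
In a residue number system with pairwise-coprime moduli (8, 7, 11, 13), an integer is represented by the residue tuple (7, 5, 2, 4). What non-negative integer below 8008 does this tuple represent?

7999

From x ≡ 7 (mod 8) write x = 7 + 8t. Substituting into x ≡ 5 (mod 7) gives 8t ≡ 5 (mod 7), and since 1⁻¹ ≡ 1 (mod 7), t ≡ 5. Hence x ≡ 7 + 8·5 = 47 (mod 56).
From x ≡ 47 (mod 56) write x = 47 + 56t. Substituting into x ≡ 2 (mod 11) gives 56t ≡ 10 (mod 11), and since 1⁻¹ ≡ 1 (mod 11), t ≡ 10. Hence x ≡ 47 + 56·10 = 607 (mod 616).
From x ≡ 607 (mod 616) write x = 607 + 616t. Substituting into x ≡ 4 (mod 13) gives 616t ≡ 8 (mod 13), and since 5⁻¹ ≡ 8 (mod 13), t ≡ 12. Hence x ≡ 607 + 616·12 = 7999 (mod 8008).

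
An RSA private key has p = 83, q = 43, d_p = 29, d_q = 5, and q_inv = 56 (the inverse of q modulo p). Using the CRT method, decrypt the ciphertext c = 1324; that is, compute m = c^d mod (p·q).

3086

m₁ = c^(d_p) mod p: c ≡ 79 (mod 83), and 79^29 mod 83 = 15.
m₂ = c^(d_q) mod q: c ≡ 34 (mod 43), and 34^5 mod 43 = 33.
h = q_inv·(m₁ − m₂) mod p = 56·(15 − 33) mod 83 = 71.
m = m₂ + h·q = 33 + 71·43 = 3086.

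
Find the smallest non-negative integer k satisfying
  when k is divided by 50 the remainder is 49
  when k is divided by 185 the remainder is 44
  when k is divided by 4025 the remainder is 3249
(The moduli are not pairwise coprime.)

gcd(50, 185) = 5 and 5 | (44 − 49), so the pair is consistent; merging gives k ≡ 599 (mod 1850), where 1850 = lcm(50, 185).
gcd(1850, 4025) = 25 and 25 | (3249 − 599), so the pair is consistent; merging gives k ≡ 107899 (mod 297850), where 297850 = lcm(1850, 4025).
The solution is unique modulo lcm(50, 185, 4025) = 297850.

107899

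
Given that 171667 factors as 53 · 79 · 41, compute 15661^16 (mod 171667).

131529

Mod 53: 15661 ≡ 26; 26^16 ≡ 36 (mod 53).
Mod 79: 15661 ≡ 19; 19^16 ≡ 73 (mod 79).
Mod 41: 15661 ≡ 40; 40^16 ≡ 1 (mod 41).
Combine by CRT: x ≡ 36 (mod 53), x ≡ 73 (mod 79), x ≡ 1 (mod 41) ⇒ x ≡ 131529 (mod 171667).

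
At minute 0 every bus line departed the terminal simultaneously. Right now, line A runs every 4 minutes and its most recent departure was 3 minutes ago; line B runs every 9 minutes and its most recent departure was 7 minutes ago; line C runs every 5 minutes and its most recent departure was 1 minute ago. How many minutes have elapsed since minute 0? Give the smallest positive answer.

151

The moduli are pairwise coprime; N = 4·9·5 = 180.
N/4 = 45; 45 ≡ 1 (mod 4), inverse 1.
N/9 = 20; 20 ≡ 2 (mod 9); 2·5 ≡ 1, so inverse 5.
N/5 = 36; 36 ≡ 1 (mod 5), inverse 1.
t ≡ 3·45·1 + 7·20·5 + 1·36·1 = 871.
871 mod 180 = 151.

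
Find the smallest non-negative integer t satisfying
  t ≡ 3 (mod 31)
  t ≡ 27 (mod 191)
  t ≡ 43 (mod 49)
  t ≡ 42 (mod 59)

The moduli are pairwise coprime; N = 31·191·49·59 = 17117611.
N/31 = 552181; 552181 ≡ 9 (mod 31); 9·7 ≡ 1, so inverse 7.
N/191 = 89621; 89621 ≡ 42 (mod 191); 42·141 ≡ 1, so inverse 141.
N/49 = 349339; 349339 ≡ 18 (mod 49); 18·30 ≡ 1, so inverse 30.
N/59 = 290129; 290129 ≡ 26 (mod 59); 26·25 ≡ 1, so inverse 25.
t ≡ 3·552181·7 + 27·89621·141 + 43·349339·30 + 42·290129·25 = 1108065708.
1108065708 mod 17117611 = 12538604.

12538604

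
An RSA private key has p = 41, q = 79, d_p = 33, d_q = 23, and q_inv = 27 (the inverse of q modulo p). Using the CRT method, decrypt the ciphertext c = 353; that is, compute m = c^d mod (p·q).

865

m₁ = c^(d_p) mod p: c ≡ 25 (mod 41), and 25^33 mod 41 = 4.
m₂ = c^(d_q) mod q: c ≡ 37 (mod 79), and 37^23 mod 79 = 75.
h = q_inv·(m₁ − m₂) mod p = 27·(4 − 75) mod 41 = 10.
m = m₂ + h·q = 75 + 10·79 = 865.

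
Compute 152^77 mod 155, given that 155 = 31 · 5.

Mod 31: 152 ≡ 28; by Fermat, exponent reduces to 77 mod 30 = 17; 28^17 ≡ 9 (mod 31).
Mod 5: 152 ≡ 2; by Fermat, exponent reduces to 77 mod 4 = 1; 2^1 ≡ 2 (mod 5).
Combine by CRT: x ≡ 9 (mod 31), x ≡ 2 (mod 5) ⇒ x ≡ 102 (mod 155).

102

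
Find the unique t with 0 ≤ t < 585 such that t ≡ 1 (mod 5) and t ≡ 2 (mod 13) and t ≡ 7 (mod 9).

106

The moduli are pairwise coprime; N = 5·13·9 = 585.
N/5 = 117; 117 ≡ 2 (mod 5); 2·3 ≡ 1, so inverse 3.
N/13 = 45; 45 ≡ 6 (mod 13); 6·11 ≡ 1, so inverse 11.
N/9 = 65; 65 ≡ 2 (mod 9); 2·5 ≡ 1, so inverse 5.
t ≡ 1·117·3 + 2·45·11 + 7·65·5 = 3616.
3616 mod 585 = 106.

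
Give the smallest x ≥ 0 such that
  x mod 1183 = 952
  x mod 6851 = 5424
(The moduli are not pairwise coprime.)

gcd(1183, 6851) = 13 and 13 | (5424 − 952), so the pair is consistent; merging gives x ≡ 457590 (mod 623441), where 623441 = lcm(1183, 6851).
The solution is unique modulo lcm(1183, 6851) = 623441.

457590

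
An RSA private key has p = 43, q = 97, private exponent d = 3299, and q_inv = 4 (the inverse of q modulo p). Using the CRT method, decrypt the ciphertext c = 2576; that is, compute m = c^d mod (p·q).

d_p = d mod (p−1) = 3299 mod 42 = 23; d_q = d mod (q−1) = 35.
m₁ = c^(d_p) mod p: c ≡ 39 (mod 43), and 39^23 mod 43 = 27.
m₂ = c^(d_q) mod q: c ≡ 54 (mod 97), and 54^35 mod 97 = 88.
h = q_inv·(m₁ − m₂) mod p = 4·(27 − 88) mod 43 = 14.
m = m₂ + h·q = 88 + 14·97 = 1446.

1446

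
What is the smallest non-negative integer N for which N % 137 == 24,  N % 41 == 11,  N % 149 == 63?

494594

The moduli are pairwise coprime; M = 137·41·149 = 836933.
M/137 = 6109; 6109 ≡ 81 (mod 137); 81·22 ≡ 1, so inverse 22.
M/41 = 20413; 20413 ≡ 36 (mod 41); 36·8 ≡ 1, so inverse 8.
M/149 = 5617; 5617 ≡ 104 (mod 149); 104·96 ≡ 1, so inverse 96.
N ≡ 24·6109·22 + 11·20413·8 + 63·5617·96 = 38993512.
38993512 mod 836933 = 494594.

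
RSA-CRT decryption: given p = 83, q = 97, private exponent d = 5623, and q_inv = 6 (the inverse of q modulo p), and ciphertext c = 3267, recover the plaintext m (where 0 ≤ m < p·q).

2617

d_p = d mod (p−1) = 5623 mod 82 = 47; d_q = d mod (q−1) = 55.
m₁ = c^(d_p) mod p: c ≡ 30 (mod 83), and 30^47 mod 83 = 44.
m₂ = c^(d_q) mod q: c ≡ 66 (mod 97), and 66^55 mod 97 = 95.
h = q_inv·(m₁ − m₂) mod p = 6·(44 − 95) mod 83 = 26.
m = m₂ + h·q = 95 + 26·97 = 2617.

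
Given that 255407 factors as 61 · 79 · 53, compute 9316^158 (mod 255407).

66712

Mod 61: 9316 ≡ 44; by Fermat, exponent reduces to 158 mod 60 = 38; 44^38 ≡ 39 (mod 61).
Mod 79: 9316 ≡ 73; by Fermat, exponent reduces to 158 mod 78 = 2; 73^2 ≡ 36 (mod 79).
Mod 53: 9316 ≡ 41; by Fermat, exponent reduces to 158 mod 52 = 2; 41^2 ≡ 38 (mod 53).
Combine by CRT: x ≡ 39 (mod 61), x ≡ 36 (mod 79), x ≡ 38 (mod 53) ⇒ x ≡ 66712 (mod 255407).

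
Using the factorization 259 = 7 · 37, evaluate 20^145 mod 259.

Mod 7: 20 ≡ 6; by Fermat, exponent reduces to 145 mod 6 = 1; 6^1 ≡ 6 (mod 7).
Mod 37: 20 ≡ 20; by Fermat, exponent reduces to 145 mod 36 = 1; 20^1 ≡ 20 (mod 37).
Combine by CRT: x ≡ 6 (mod 7), x ≡ 20 (mod 37) ⇒ x ≡ 20 (mod 259).

20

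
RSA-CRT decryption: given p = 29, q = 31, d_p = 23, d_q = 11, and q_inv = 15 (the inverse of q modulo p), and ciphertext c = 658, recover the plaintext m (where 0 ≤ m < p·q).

m₁ = c^(d_p) mod p: c ≡ 20 (mod 29), and 20^23 mod 29 = 23.
m₂ = c^(d_q) mod q: c ≡ 7 (mod 31), and 7^11 mod 31 = 20.
h = q_inv·(m₁ − m₂) mod p = 15·(23 − 20) mod 29 = 16.
m = m₂ + h·q = 20 + 16·31 = 516.

516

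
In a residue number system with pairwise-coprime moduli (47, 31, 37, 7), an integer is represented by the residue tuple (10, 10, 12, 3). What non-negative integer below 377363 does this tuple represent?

346776

The moduli are pairwise coprime; N = 47·31·37·7 = 377363.
N/47 = 8029; 8029 ≡ 39 (mod 47); 39·41 ≡ 1, so inverse 41.
N/31 = 12173; 12173 ≡ 21 (mod 31); 21·3 ≡ 1, so inverse 3.
N/37 = 10199; 10199 ≡ 24 (mod 37); 24·17 ≡ 1, so inverse 17.
N/7 = 53909; 53909 ≡ 2 (mod 7); 2·4 ≡ 1, so inverse 4.
x ≡ 10·8029·41 + 10·12173·3 + 12·10199·17 + 3·53909·4 = 6384584.
6384584 mod 377363 = 346776.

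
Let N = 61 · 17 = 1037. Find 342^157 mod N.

Mod 61: 342 ≡ 37; by Fermat, exponent reduces to 157 mod 60 = 37; 37^37 ≡ 8 (mod 61).
Mod 17: 342 ≡ 2; by Fermat, exponent reduces to 157 mod 16 = 13; 2^13 ≡ 15 (mod 17).
Combine by CRT: x ≡ 8 (mod 61), x ≡ 15 (mod 17) ⇒ x ≡ 984 (mod 1037).

984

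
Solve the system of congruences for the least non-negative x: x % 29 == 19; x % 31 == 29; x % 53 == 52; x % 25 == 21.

586921

Combine the congruences pairwise.
From x ≡ 19 (mod 29) write x = 19 + 29t. Substituting into x ≡ 29 (mod 31) gives 29t ≡ 10 (mod 31), and since 29⁻¹ ≡ 15 (mod 31), t ≡ 26. Hence x ≡ 19 + 29·26 = 773 (mod 899).
From x ≡ 773 (mod 899) write x = 773 + 899t. Substituting into x ≡ 52 (mod 53) gives 899t ≡ 21 (mod 53), and since 51⁻¹ ≡ 26 (mod 53), t ≡ 16. Hence x ≡ 773 + 899·16 = 15157 (mod 47647).
From x ≡ 15157 (mod 47647) write x = 15157 + 47647t. Substituting into x ≡ 21 (mod 25) gives 47647t ≡ 14 (mod 25), and since 22⁻¹ ≡ 8 (mod 25), t ≡ 12. Hence x ≡ 15157 + 47647·12 = 586921 (mod 1191175).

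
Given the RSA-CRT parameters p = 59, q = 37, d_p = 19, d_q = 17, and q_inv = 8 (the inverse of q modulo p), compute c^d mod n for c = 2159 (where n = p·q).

m₁ = c^(d_p) mod p: c ≡ 35 (mod 59), and 35^19 mod 59 = 3.
m₂ = c^(d_q) mod q: c ≡ 13 (mod 37), and 13^17 mod 37 = 17.
h = q_inv·(m₁ − m₂) mod p = 8·(3 − 17) mod 59 = 6.
m = m₂ + h·q = 17 + 6·37 = 239.

239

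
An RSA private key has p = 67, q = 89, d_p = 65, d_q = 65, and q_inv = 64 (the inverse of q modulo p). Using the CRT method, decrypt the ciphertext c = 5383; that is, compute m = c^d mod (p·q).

705

m₁ = c^(d_p) mod p: c ≡ 23 (mod 67), and 23^65 mod 67 = 35.
m₂ = c^(d_q) mod q: c ≡ 43 (mod 89), and 43^65 mod 89 = 82.
h = q_inv·(m₁ − m₂) mod p = 64·(35 − 82) mod 67 = 7.
m = m₂ + h·q = 82 + 7·89 = 705.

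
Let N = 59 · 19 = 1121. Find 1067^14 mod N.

Mod 59: 1067 ≡ 5; 5^14 ≡ 22 (mod 59).
Mod 19: 1067 ≡ 3; 3^14 ≡ 4 (mod 19).
Combine by CRT: x ≡ 22 (mod 59), x ≡ 4 (mod 19) ⇒ x ≡ 612 (mod 1121).

612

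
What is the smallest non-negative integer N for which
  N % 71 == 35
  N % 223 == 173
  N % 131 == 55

136426

The moduli are pairwise coprime; M = 71·223·131 = 2074123.
M/71 = 29213; 29213 ≡ 32 (mod 71); 32·20 ≡ 1, so inverse 20.
M/223 = 9301; 9301 ≡ 158 (mod 223); 158·24 ≡ 1, so inverse 24.
M/131 = 15833; 15833 ≡ 113 (mod 131); 113·80 ≡ 1, so inverse 80.
N ≡ 35·29213·20 + 173·9301·24 + 55·15833·80 = 128732052.
128732052 mod 2074123 = 136426.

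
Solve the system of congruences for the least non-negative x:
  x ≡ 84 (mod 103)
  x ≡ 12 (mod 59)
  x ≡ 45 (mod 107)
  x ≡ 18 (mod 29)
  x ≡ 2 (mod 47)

The moduli are pairwise coprime; N = 103·59·107·29·47 = 886275757.
N/103 = 8604619; 8604619 ≡ 102 (mod 103); 102·102 ≡ 1, so inverse 102.
N/59 = 15021623; 15021623 ≡ 46 (mod 59); 46·9 ≡ 1, so inverse 9.
N/107 = 8282951; 8282951 ≡ 81 (mod 107); 81·37 ≡ 1, so inverse 37.
N/29 = 30561233; 30561233 ≡ 18 (mod 29); 18·21 ≡ 1, so inverse 21.
N/47 = 18856931; 18856931 ≡ 14 (mod 47); 14·37 ≡ 1, so inverse 37.
x ≡ 84·8604619·102 + 12·15021623·9 + 45·8282951·37 + 18·30561233·21 + 2·18856931·37 = 102085383259.
102085383259 mod 886275757 = 163671204.

163671204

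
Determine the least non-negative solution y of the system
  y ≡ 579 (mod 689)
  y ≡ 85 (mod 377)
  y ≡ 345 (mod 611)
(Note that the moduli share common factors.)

257576

Combine the congruences pairwise.
gcd(689, 377) = 13 and 13 | (85 − 579), so the pair is consistent; merging gives y ≡ 17804 (mod 19981), where 19981 = lcm(689, 377).
gcd(19981, 611) = 13 and 13 | (345 − 17804), so the pair is consistent; merging gives y ≡ 257576 (mod 939107), where 939107 = lcm(19981, 611).
The solution is unique modulo lcm(689, 377, 611) = 939107.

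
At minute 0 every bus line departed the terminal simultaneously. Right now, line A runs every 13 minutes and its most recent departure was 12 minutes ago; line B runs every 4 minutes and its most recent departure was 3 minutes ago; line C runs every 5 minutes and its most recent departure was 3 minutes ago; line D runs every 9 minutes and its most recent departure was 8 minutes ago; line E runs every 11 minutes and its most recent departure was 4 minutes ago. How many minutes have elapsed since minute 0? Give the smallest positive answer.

20123

From t ≡ 12 (mod 13) write t = 12 + 13s. Substituting into t ≡ 3 (mod 4) gives 13s ≡ 3 (mod 4), and since 1⁻¹ ≡ 1 (mod 4), s ≡ 3. Hence t ≡ 12 + 13·3 = 51 (mod 52).
From t ≡ 51 (mod 52) write t = 51 + 52s. Substituting into t ≡ 3 (mod 5) gives 52s ≡ 2 (mod 5), and since 2⁻¹ ≡ 3 (mod 5), s ≡ 1. Hence t ≡ 51 + 52·1 = 103 (mod 260).
From t ≡ 103 (mod 260) write t = 103 + 260s. Substituting into t ≡ 8 (mod 9) gives 260s ≡ 4 (mod 9), and since 8⁻¹ ≡ 8 (mod 9), s ≡ 5. Hence t ≡ 103 + 260·5 = 1403 (mod 2340).
From t ≡ 1403 (mod 2340) write t = 1403 + 2340s. Substituting into t ≡ 4 (mod 11) gives 2340s ≡ 9 (mod 11), and since 8⁻¹ ≡ 7 (mod 11), s ≡ 8. Hence t ≡ 1403 + 2340·8 = 20123 (mod 25740).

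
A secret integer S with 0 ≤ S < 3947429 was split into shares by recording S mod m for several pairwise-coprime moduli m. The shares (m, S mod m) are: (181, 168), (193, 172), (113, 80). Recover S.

186417

The moduli are pairwise coprime; N = 181·193·113 = 3947429.
N/181 = 21809; 21809 ≡ 89 (mod 181); 89·120 ≡ 1, so inverse 120.
N/193 = 20453; 20453 ≡ 188 (mod 193); 188·77 ≡ 1, so inverse 77.
N/113 = 34933; 34933 ≡ 16 (mod 113); 16·106 ≡ 1, so inverse 106.
S ≡ 168·21809·120 + 172·20453·77 + 80·34933·106 = 1006780812.
1006780812 mod 3947429 = 186417.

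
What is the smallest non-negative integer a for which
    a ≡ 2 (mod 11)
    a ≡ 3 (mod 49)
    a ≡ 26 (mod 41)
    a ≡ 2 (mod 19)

181205

From a ≡ 2 (mod 11) write a = 2 + 11t. Substituting into a ≡ 3 (mod 49) gives 11t ≡ 1 (mod 49), and since 11⁻¹ ≡ 9 (mod 49), t ≡ 9. Hence a ≡ 2 + 11·9 = 101 (mod 539).
From a ≡ 101 (mod 539) write a = 101 + 539t. Substituting into a ≡ 26 (mod 41) gives 539t ≡ 7 (mod 41), and since 6⁻¹ ≡ 7 (mod 41), t ≡ 8. Hence a ≡ 101 + 539·8 = 4413 (mod 22099).
From a ≡ 4413 (mod 22099) write a = 4413 + 22099t. Substituting into a ≡ 2 (mod 19) gives 22099t ≡ 16 (mod 19), and since 2⁻¹ ≡ 10 (mod 19), t ≡ 8. Hence a ≡ 4413 + 22099·8 = 181205 (mod 419881).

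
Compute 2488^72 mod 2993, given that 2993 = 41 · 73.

Mod 41: 2488 ≡ 28; by Fermat, exponent reduces to 72 mod 40 = 32; 28^32 ≡ 37 (mod 41).
Mod 73: 2488 ≡ 6; since 72 | 72, by Fermat 6^72 ≡ 1 (mod 73).
Combine by CRT: x ≡ 37 (mod 41), x ≡ 1 (mod 73) ⇒ x ≡ 2702 (mod 2993).

2702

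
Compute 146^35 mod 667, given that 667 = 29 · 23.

Mod 29: 146 ≡ 1; by Fermat, exponent reduces to 35 mod 28 = 7; 1^7 ≡ 1 (mod 29).
Mod 23: 146 ≡ 8; by Fermat, exponent reduces to 35 mod 22 = 13; 8^13 ≡ 18 (mod 23).
Combine by CRT: x ≡ 1 (mod 29), x ≡ 18 (mod 23) ⇒ x ≡ 639 (mod 667).

639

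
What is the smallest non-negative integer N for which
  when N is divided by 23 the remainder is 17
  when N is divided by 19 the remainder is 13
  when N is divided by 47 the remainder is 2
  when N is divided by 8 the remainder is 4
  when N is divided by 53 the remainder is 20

2224324

The moduli are pairwise coprime; M = 23·19·47·8·53 = 8708536.
M/23 = 378632; 378632 ≡ 6 (mod 23); 6·4 ≡ 1, so inverse 4.
M/19 = 458344; 458344 ≡ 7 (mod 19); 7·11 ≡ 1, so inverse 11.
M/47 = 185288; 185288 ≡ 14 (mod 47); 14·37 ≡ 1, so inverse 37.
M/8 = 1088567; 1088567 ≡ 7 (mod 8); 7·7 ≡ 1, so inverse 7.
M/53 = 164312; 164312 ≡ 12 (mod 53); 12·31 ≡ 1, so inverse 31.
N ≡ 17·378632·4 + 13·458344·11 + 2·185288·37 + 4·1088567·7 + 20·164312·31 = 237354796.
237354796 mod 8708536 = 2224324.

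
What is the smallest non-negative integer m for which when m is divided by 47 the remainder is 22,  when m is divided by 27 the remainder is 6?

From m ≡ 22 (mod 47) write m = 22 + 47t. Substituting into m ≡ 6 (mod 27) gives 47t ≡ 11 (mod 27), and since 20⁻¹ ≡ 23 (mod 27), t ≡ 10. Hence m ≡ 22 + 47·10 = 492 (mod 1269).

492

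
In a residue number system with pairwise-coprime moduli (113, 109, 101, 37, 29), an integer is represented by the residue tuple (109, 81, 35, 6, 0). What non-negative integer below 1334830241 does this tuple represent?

Combine the congruences pairwise.
From x ≡ 109 (mod 113) write x = 109 + 113t. Substituting into x ≡ 81 (mod 109) gives 113t ≡ 81 (mod 109), and since 4⁻¹ ≡ 82 (mod 109), t ≡ 102. Hence x ≡ 109 + 113·102 = 11635 (mod 12317).
From x ≡ 11635 (mod 12317) write x = 11635 + 12317t. Substituting into x ≡ 35 (mod 101) gives 12317t ≡ 15 (mod 101), and since 96⁻¹ ≡ 20 (mod 101), t ≡ 98. Hence x ≡ 11635 + 12317·98 = 1218701 (mod 1244017).
From x ≡ 1218701 (mod 1244017) write x = 1218701 + 1244017t. Substituting into x ≡ 6 (mod 37) gives 1244017t ≡ 11 (mod 37), and since 3⁻¹ ≡ 25 (mod 37), t ≡ 16. Hence x ≡ 1218701 + 1244017·16 = 21122973 (mod 46028629).
From x ≡ 21122973 (mod 46028629) write x = 21122973 + 46028629t. Substituting into x ≡ 0 (mod 29) gives 46028629t ≡ 18 (mod 29), and since 3⁻¹ ≡ 10 (mod 29), t ≡ 6. Hence x ≡ 21122973 + 46028629·6 = 297294747 (mod 1334830241).

297294747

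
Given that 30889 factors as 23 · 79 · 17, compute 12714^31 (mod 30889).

Mod 23: 12714 ≡ 18; by Fermat, exponent reduces to 31 mod 22 = 9; 18^9 ≡ 12 (mod 23).
Mod 79: 12714 ≡ 74; 74^31 ≡ 29 (mod 79).
Mod 17: 12714 ≡ 15; by Fermat, exponent reduces to 31 mod 16 = 15; 15^15 ≡ 8 (mod 17).
Combine by CRT: x ≡ 12 (mod 23), x ≡ 29 (mod 79), x ≡ 8 (mod 17) ⇒ x ≡ 25151 (mod 30889).

25151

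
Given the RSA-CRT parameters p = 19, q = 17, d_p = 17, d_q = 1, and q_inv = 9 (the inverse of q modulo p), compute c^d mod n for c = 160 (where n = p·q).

126

m₁ = c^(d_p) mod p: c ≡ 8 (mod 19), and 8^17 mod 19 = 12.
m₂ = c^(d_q) mod q: c ≡ 7 (mod 17), and 7^1 mod 17 = 7.
h = q_inv·(m₁ − m₂) mod p = 9·(12 − 7) mod 19 = 7.
m = m₂ + h·q = 7 + 7·17 = 126.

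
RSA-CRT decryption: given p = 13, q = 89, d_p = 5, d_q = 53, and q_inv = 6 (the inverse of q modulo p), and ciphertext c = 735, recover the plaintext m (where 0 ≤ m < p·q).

m₁ = c^(d_p) mod p: c ≡ 7 (mod 13), and 7^5 mod 13 = 11.
m₂ = c^(d_q) mod q: c ≡ 23 (mod 89), and 23^53 mod 89 = 43.
h = q_inv·(m₁ − m₂) mod p = 6·(11 − 43) mod 13 = 3.
m = m₂ + h·q = 43 + 3·89 = 310.

310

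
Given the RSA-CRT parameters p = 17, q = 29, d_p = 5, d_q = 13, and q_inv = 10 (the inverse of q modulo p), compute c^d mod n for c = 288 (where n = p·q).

m₁ = c^(d_p) mod p: c ≡ 16 (mod 17), and 16^5 mod 17 = 16.
m₂ = c^(d_q) mod q: c ≡ 27 (mod 29), and 27^13 mod 29 = 15.
h = q_inv·(m₁ − m₂) mod p = 10·(16 − 15) mod 17 = 10.
m = m₂ + h·q = 15 + 10·29 = 305.

305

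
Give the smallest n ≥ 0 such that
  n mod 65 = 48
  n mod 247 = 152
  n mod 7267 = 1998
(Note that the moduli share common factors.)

183673

gcd(65, 247) = 13 and 13 | (152 − 48), so the pair is consistent; merging gives n ≡ 893 (mod 1235), where 1235 = lcm(65, 247).
gcd(1235, 7267) = 13 and 13 | (1998 − 893), so the pair is consistent; merging gives n ≡ 183673 (mod 690365), where 690365 = lcm(1235, 7267).
The solution is unique modulo lcm(65, 247, 7267) = 690365.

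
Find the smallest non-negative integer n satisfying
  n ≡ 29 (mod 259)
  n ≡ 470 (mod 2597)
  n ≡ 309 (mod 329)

gcd(259, 2597) = 7 and 7 | (470 − 29), so the pair is consistent; merging gives n ≡ 29037 (mod 96089), where 96089 = lcm(259, 2597).
gcd(96089, 329) = 7 and 7 | (309 − 29037), so the pair is consistent; merging gives n ≡ 4064775 (mod 4516183), where 4516183 = lcm(96089, 329).
The solution is unique modulo lcm(259, 2597, 329) = 4516183.

4064775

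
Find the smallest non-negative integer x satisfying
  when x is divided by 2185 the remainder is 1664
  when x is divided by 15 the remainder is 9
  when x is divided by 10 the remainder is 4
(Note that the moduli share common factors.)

10404

gcd(2185, 15) = 5 and 5 | (9 − 1664), so the pair is consistent; merging gives x ≡ 3849 (mod 6555), where 6555 = lcm(2185, 15).
gcd(6555, 10) = 5 and 5 | (4 − 3849), so the pair is consistent; merging gives x ≡ 10404 (mod 13110), where 13110 = lcm(6555, 10).
The solution is unique modulo lcm(2185, 15, 10) = 13110.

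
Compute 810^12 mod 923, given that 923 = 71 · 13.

40

Mod 71: 810 ≡ 29; 29^12 ≡ 40 (mod 71).
Mod 13: 810 ≡ 4; since 12 | 12, by Fermat 4^12 ≡ 1 (mod 13).
Combine by CRT: x ≡ 40 (mod 71), x ≡ 1 (mod 13) ⇒ x ≡ 40 (mod 923).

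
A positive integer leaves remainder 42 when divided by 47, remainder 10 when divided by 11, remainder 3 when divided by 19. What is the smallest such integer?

From t ≡ 42 (mod 47) write t = 42 + 47s. Substituting into t ≡ 10 (mod 11) gives 47s ≡ 1 (mod 11), and since 3⁻¹ ≡ 4 (mod 11), s ≡ 4. Hence t ≡ 42 + 47·4 = 230 (mod 517).
From t ≡ 230 (mod 517) write t = 230 + 517s. Substituting into t ≡ 3 (mod 19) gives 517s ≡ 1 (mod 19), and since 4⁻¹ ≡ 5 (mod 19), s ≡ 5. Hence t ≡ 230 + 517·5 = 2815 (mod 9823).

2815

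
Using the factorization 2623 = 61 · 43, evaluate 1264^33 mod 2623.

1741

Mod 61: 1264 ≡ 44; 44^33 ≡ 33 (mod 61).
Mod 43: 1264 ≡ 17; 17^33 ≡ 21 (mod 43).
Combine by CRT: x ≡ 33 (mod 61), x ≡ 21 (mod 43) ⇒ x ≡ 1741 (mod 2623).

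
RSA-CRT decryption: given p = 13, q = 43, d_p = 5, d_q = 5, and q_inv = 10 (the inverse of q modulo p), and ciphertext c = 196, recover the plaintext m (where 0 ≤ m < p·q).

443

m₁ = c^(d_p) mod p: c ≡ 1 (mod 13), and 1^5 mod 13 = 1.
m₂ = c^(d_q) mod q: c ≡ 24 (mod 43), and 24^5 mod 43 = 13.
h = q_inv·(m₁ − m₂) mod p = 10·(1 − 13) mod 13 = 10.
m = m₂ + h·q = 13 + 10·43 = 443.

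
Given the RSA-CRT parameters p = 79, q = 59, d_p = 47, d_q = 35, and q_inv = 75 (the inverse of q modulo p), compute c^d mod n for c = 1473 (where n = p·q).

m₁ = c^(d_p) mod p: c ≡ 51 (mod 79), and 51^47 mod 79 = 32.
m₂ = c^(d_q) mod q: c ≡ 57 (mod 59), and 57^35 mod 59 = 5.
h = q_inv·(m₁ − m₂) mod p = 75·(32 − 5) mod 79 = 50.
m = m₂ + h·q = 5 + 50·59 = 2955.

2955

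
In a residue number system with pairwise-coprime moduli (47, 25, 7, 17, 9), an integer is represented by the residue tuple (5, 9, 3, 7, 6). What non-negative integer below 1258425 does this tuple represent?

117834

From x ≡ 5 (mod 47) write x = 5 + 47t. Substituting into x ≡ 9 (mod 25) gives 47t ≡ 4 (mod 25), and since 22⁻¹ ≡ 8 (mod 25), t ≡ 7. Hence x ≡ 5 + 47·7 = 334 (mod 1175).
From x ≡ 334 (mod 1175) write x = 334 + 1175t. Substituting into x ≡ 3 (mod 7) gives 1175t ≡ 5 (mod 7), and since 6⁻¹ ≡ 6 (mod 7), t ≡ 2. Hence x ≡ 334 + 1175·2 = 2684 (mod 8225).
From x ≡ 2684 (mod 8225) write x = 2684 + 8225t. Substituting into x ≡ 7 (mod 17) gives 8225t ≡ 9 (mod 17), and since 14⁻¹ ≡ 11 (mod 17), t ≡ 14. Hence x ≡ 2684 + 8225·14 = 117834 (mod 139825).
From x ≡ 117834 (mod 139825) write x = 117834 + 139825t. Substituting into x ≡ 6 (mod 9) gives 139825t ≡ 0 (mod 9), and since 1⁻¹ ≡ 1 (mod 9), t ≡ 0. Hence x ≡ 117834 + 139825·0 = 117834 (mod 1258425).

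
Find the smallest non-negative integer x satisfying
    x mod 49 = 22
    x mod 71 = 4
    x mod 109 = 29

238848

From x ≡ 22 (mod 49) write x = 22 + 49t. Substituting into x ≡ 4 (mod 71) gives 49t ≡ 53 (mod 71), and since 49⁻¹ ≡ 29 (mod 71), t ≡ 46. Hence x ≡ 22 + 49·46 = 2276 (mod 3479).
From x ≡ 2276 (mod 3479) write x = 2276 + 3479t. Substituting into x ≡ 29 (mod 109) gives 3479t ≡ 42 (mod 109), and since 100⁻¹ ≡ 12 (mod 109), t ≡ 68. Hence x ≡ 2276 + 3479·68 = 238848 (mod 379211).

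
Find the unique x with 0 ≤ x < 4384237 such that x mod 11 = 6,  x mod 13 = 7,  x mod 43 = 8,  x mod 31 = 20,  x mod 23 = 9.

3643140

The moduli are pairwise coprime; N = 11·13·43·31·23 = 4384237.
N/11 = 398567; 398567 ≡ 4 (mod 11); 4·3 ≡ 1, so inverse 3.
N/13 = 337249; 337249 ≡ 3 (mod 13); 3·9 ≡ 1, so inverse 9.
N/43 = 101959; 101959 ≡ 6 (mod 43); 6·36 ≡ 1, so inverse 36.
N/31 = 141427; 141427 ≡ 5 (mod 31); 5·25 ≡ 1, so inverse 25.
N/23 = 190619; 190619 ≡ 18 (mod 23); 18·9 ≡ 1, so inverse 9.
x ≡ 6·398567·3 + 7·337249·9 + 8·101959·36 + 20·141427·25 + 9·190619·9 = 143938724.
143938724 mod 4384237 = 3643140.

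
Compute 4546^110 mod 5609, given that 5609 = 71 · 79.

Mod 71: 4546 ≡ 2; by Fermat, exponent reduces to 110 mod 70 = 40; 2^40 ≡ 32 (mod 71).
Mod 79: 4546 ≡ 43; by Fermat, exponent reduces to 110 mod 78 = 32; 43^32 ≡ 4 (mod 79).
Combine by CRT: x ≡ 32 (mod 71), x ≡ 4 (mod 79) ⇒ x ≡ 3085 (mod 5609).

3085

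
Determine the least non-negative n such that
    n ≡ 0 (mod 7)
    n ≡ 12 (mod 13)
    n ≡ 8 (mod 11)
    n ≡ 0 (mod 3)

From n ≡ 0 (mod 7) write n = 0 + 7t. Substituting into n ≡ 12 (mod 13) gives 7t ≡ 12 (mod 13), and since 7⁻¹ ≡ 2 (mod 13), t ≡ 11. Hence n ≡ 0 + 7·11 = 77 (mod 91).
From n ≡ 77 (mod 91) write n = 77 + 91t. Substituting into n ≡ 8 (mod 11) gives 91t ≡ 8 (mod 11), and since 3⁻¹ ≡ 4 (mod 11), t ≡ 10. Hence n ≡ 77 + 91·10 = 987 (mod 1001).
From n ≡ 987 (mod 1001) write n = 987 + 1001t. Substituting into n ≡ 0 (mod 3) gives 1001t ≡ 0 (mod 3), and since 2⁻¹ ≡ 2 (mod 3), t ≡ 0. Hence n ≡ 987 + 1001·0 = 987 (mod 3003).

987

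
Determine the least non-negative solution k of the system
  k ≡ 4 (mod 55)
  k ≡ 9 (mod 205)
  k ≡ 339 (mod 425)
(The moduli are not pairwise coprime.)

95539

gcd(55, 205) = 5 and 5 | (9 − 4), so the pair is consistent; merging gives k ≡ 829 (mod 2255), where 2255 = lcm(55, 205).
gcd(2255, 425) = 5 and 5 | (339 − 829), so the pair is consistent; merging gives k ≡ 95539 (mod 191675), where 191675 = lcm(2255, 425).
The solution is unique modulo lcm(55, 205, 425) = 191675.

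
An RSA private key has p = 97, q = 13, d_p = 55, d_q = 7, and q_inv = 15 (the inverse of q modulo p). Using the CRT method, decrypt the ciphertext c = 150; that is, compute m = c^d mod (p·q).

682

m₁ = c^(d_p) mod p: c ≡ 53 (mod 97), and 53^55 mod 97 = 3.
m₂ = c^(d_q) mod q: c ≡ 7 (mod 13), and 7^7 mod 13 = 6.
h = q_inv·(m₁ − m₂) mod p = 15·(3 − 6) mod 97 = 52.
m = m₂ + h·q = 6 + 52·13 = 682.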